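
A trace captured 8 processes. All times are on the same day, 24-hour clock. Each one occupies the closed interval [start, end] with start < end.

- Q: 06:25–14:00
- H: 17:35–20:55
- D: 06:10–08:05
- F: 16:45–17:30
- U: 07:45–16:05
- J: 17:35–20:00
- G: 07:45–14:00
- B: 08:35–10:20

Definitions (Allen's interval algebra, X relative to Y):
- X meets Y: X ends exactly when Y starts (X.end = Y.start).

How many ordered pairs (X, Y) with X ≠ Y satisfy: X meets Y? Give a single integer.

0

Checking all 56 ordered pairs for relation 'meets'; matching pairs in alphabetical order:
No pair satisfies it.
Count: 0.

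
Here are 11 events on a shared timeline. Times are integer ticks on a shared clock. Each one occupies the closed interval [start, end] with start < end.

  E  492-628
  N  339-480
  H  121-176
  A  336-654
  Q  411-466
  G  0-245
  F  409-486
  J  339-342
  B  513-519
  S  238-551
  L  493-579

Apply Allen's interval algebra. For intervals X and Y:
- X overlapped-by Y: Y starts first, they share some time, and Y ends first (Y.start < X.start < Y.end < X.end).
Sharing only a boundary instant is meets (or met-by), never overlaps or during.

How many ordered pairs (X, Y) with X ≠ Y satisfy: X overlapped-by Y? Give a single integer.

Checking all 110 ordered pairs for relation 'overlapped-by'; matching pairs in alphabetical order:
(A, S): A overlapped-by S ✓
(E, S): E overlapped-by S ✓
(F, N): F overlapped-by N ✓
(L, S): L overlapped-by S ✓
(S, G): S overlapped-by G ✓
Count: 5.

5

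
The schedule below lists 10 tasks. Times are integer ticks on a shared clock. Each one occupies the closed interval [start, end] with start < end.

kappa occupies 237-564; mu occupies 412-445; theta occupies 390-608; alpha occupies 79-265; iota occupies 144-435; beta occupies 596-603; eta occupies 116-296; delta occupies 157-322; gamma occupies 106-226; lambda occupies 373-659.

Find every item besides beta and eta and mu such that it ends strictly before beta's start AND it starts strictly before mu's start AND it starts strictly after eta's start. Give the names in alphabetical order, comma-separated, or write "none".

delta, iota, kappa

Conditions: its end is strictly before beta's start (X.end < 596) AND its start is strictly before mu's start (X.start < 412) AND its start is strictly after eta's start (X.start > 116).
alpha: end 265 < 596? ✓; start 79 < 412? ✓; start 79 > 116? ✗ → no.
delta: end 322 < 596? ✓; start 157 < 412? ✓; start 157 > 116? ✓ → yes.
gamma: end 226 < 596? ✓; start 106 < 412? ✓; start 106 > 116? ✗ → no.
iota: end 435 < 596? ✓; start 144 < 412? ✓; start 144 > 116? ✓ → yes.
kappa: end 564 < 596? ✓; start 237 < 412? ✓; start 237 > 116? ✓ → yes.
lambda: end 659 < 596? ✗; start 373 < 412? ✓; start 373 > 116? ✓ → no.
theta: end 608 < 596? ✗; start 390 < 412? ✓; start 390 > 116? ✓ → no.
Result: delta, iota, kappa.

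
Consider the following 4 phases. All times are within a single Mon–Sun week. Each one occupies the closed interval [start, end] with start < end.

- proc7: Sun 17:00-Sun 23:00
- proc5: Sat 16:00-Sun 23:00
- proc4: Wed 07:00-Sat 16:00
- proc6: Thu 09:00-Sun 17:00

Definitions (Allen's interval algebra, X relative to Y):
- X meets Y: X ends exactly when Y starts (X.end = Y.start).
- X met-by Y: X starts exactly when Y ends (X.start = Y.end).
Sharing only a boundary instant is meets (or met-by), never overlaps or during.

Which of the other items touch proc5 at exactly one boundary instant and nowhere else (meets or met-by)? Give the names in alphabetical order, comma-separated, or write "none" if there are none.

proc4

Target proc5 = [Sat 16:00, Sun 23:00].
proc4 [Wed 07:00, Sat 16:00] → meets → yes.
proc6 [Thu 09:00, Sun 17:00] → overlaps → no.
proc7 [Sun 17:00, Sun 23:00] → finishes → no.
Result: proc4.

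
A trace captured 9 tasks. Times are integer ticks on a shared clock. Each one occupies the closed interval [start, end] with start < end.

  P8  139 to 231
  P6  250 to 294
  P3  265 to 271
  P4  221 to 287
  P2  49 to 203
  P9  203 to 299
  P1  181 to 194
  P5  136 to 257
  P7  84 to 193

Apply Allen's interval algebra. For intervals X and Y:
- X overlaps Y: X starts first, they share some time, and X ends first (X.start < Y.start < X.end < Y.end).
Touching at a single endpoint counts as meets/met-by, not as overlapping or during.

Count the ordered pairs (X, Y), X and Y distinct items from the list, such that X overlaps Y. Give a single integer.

Checking all 72 ordered pairs for relation 'overlaps'; matching pairs in alphabetical order:
(P2, P5): P2 overlaps P5 ✓
(P2, P8): P2 overlaps P8 ✓
(P4, P6): P4 overlaps P6 ✓
(P5, P4): P5 overlaps P4 ✓
(P5, P6): P5 overlaps P6 ✓
(P5, P9): P5 overlaps P9 ✓
(P7, P1): P7 overlaps P1 ✓
(P7, P5): P7 overlaps P5 ✓
(P7, P8): P7 overlaps P8 ✓
(P8, P4): P8 overlaps P4 ✓
(P8, P9): P8 overlaps P9 ✓
Count: 11.

11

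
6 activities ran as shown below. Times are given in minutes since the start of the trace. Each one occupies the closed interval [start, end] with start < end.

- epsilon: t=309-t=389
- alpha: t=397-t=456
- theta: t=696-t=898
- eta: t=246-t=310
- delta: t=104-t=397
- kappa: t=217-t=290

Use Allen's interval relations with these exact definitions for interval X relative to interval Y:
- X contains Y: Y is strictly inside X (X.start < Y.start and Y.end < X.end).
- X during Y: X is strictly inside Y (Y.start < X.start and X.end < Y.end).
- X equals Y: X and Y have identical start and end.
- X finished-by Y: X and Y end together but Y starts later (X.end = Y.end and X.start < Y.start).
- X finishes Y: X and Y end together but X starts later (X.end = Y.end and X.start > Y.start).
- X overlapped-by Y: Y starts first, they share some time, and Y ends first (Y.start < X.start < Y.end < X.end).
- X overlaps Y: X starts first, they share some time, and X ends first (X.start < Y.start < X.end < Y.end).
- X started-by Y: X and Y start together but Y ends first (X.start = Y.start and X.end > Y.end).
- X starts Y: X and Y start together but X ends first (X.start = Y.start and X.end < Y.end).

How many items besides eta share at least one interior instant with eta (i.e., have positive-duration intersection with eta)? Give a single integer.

3

Target eta = [t=246, t=310].
alpha [t=397, t=456] → after → no.
delta [t=104, t=397] → contains → counts.
epsilon [t=309, t=389] → overlapped-by → counts.
kappa [t=217, t=290] → overlaps → counts.
theta [t=696, t=898] → after → no.
Total: 3.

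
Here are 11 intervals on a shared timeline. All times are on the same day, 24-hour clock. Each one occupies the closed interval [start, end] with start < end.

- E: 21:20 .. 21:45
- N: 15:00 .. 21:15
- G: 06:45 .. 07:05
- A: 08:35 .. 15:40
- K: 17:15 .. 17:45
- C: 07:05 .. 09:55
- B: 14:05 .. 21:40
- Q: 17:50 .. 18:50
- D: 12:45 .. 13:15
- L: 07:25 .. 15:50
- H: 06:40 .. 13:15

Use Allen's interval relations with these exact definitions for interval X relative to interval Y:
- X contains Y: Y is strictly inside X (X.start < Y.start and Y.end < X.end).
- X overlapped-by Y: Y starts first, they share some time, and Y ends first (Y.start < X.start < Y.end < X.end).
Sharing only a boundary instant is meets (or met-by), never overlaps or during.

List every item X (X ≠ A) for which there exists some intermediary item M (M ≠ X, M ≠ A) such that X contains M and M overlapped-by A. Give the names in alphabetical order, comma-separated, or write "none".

Target A = [08:35, 15:40].
Intermediaries M with M overlapped-by A: B, N.
Via B — items with X contains B: none.
Via N — items with X contains N: B.
Union: B.

B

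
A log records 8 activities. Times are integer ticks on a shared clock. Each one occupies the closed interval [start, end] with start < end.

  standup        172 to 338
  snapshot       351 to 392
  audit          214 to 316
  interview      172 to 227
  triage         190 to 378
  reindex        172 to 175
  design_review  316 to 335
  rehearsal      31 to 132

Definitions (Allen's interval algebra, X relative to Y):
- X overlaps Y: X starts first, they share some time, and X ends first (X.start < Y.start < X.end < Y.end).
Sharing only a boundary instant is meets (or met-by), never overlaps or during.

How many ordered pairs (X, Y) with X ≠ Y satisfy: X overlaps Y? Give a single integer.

4

Checking all 56 ordered pairs for relation 'overlaps'; matching pairs in alphabetical order:
(interview, audit): interview overlaps audit ✓
(interview, triage): interview overlaps triage ✓
(standup, triage): standup overlaps triage ✓
(triage, snapshot): triage overlaps snapshot ✓
Count: 4.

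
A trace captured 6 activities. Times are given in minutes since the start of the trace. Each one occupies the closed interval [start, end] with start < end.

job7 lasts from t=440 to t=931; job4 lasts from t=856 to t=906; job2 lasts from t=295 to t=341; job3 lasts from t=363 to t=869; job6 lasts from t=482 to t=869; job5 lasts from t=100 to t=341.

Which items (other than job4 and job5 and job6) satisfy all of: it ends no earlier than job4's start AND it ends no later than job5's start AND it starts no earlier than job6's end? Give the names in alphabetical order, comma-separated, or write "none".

none

Conditions: its end is no earlier than job4's start (X.end >= t=856) AND its end is no later than job5's start (X.end <= t=100) AND its start is no earlier than job6's end (X.start >= t=869).
job2: end t=341 >= t=856? ✗; end t=341 <= t=100? ✗; start t=295 >= t=869? ✗ → no.
job3: end t=869 >= t=856? ✓; end t=869 <= t=100? ✗; start t=363 >= t=869? ✗ → no.
job7: end t=931 >= t=856? ✓; end t=931 <= t=100? ✗; start t=440 >= t=869? ✗ → no.
Result: none.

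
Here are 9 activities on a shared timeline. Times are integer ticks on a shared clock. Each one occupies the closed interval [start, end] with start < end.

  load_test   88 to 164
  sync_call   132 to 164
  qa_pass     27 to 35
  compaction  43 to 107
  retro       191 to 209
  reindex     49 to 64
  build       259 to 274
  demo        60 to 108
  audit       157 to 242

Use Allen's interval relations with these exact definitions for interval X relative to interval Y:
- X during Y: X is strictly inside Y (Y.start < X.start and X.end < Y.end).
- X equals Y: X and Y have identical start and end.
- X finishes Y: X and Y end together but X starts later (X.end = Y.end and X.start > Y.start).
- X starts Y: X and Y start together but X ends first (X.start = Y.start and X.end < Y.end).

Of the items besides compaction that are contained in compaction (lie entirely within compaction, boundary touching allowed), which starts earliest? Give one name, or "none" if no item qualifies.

Target compaction = [43, 107].
audit [157, 242] → after → excluded.
build [259, 274] → after → excluded.
demo [60, 108] → overlapped-by → excluded.
load_test [88, 164] → overlapped-by → excluded.
qa_pass [27, 35] → before → excluded.
reindex [49, 64] → during → candidate.
retro [191, 209] → after → excluded.
sync_call [132, 164] → after → excluded.
Among candidates, earliest start is 49 → reindex.

reindex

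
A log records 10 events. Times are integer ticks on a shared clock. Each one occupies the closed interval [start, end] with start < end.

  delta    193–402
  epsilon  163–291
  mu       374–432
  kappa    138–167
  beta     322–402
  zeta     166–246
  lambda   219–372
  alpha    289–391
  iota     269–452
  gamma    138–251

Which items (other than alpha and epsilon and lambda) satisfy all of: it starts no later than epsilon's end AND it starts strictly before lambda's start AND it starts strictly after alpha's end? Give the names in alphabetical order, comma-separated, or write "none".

Conditions: its start is no later than epsilon's end (X.start <= 291) AND its start is strictly before lambda's start (X.start < 219) AND its start is strictly after alpha's end (X.start > 391).
beta: start 322 <= 291? ✗; start 322 < 219? ✗; start 322 > 391? ✗ → no.
delta: start 193 <= 291? ✓; start 193 < 219? ✓; start 193 > 391? ✗ → no.
gamma: start 138 <= 291? ✓; start 138 < 219? ✓; start 138 > 391? ✗ → no.
iota: start 269 <= 291? ✓; start 269 < 219? ✗; start 269 > 391? ✗ → no.
kappa: start 138 <= 291? ✓; start 138 < 219? ✓; start 138 > 391? ✗ → no.
mu: start 374 <= 291? ✗; start 374 < 219? ✗; start 374 > 391? ✗ → no.
zeta: start 166 <= 291? ✓; start 166 < 219? ✓; start 166 > 391? ✗ → no.
Result: none.

none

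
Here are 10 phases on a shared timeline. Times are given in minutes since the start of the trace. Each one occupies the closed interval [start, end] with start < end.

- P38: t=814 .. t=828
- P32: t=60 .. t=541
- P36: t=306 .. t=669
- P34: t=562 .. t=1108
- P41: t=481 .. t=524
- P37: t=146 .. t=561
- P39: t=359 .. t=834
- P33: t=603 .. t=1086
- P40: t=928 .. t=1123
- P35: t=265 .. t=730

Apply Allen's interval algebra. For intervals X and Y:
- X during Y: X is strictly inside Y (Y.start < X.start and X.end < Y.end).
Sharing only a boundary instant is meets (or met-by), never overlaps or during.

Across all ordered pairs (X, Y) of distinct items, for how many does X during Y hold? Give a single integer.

Checking all 90 ordered pairs for relation 'during'; matching pairs in alphabetical order:
(P33, P34): P33 during P34 ✓
(P36, P35): P36 during P35 ✓
(P38, P33): P38 during P33 ✓
(P38, P34): P38 during P34 ✓
(P38, P39): P38 during P39 ✓
(P41, P32): P41 during P32 ✓
(P41, P35): P41 during P35 ✓
(P41, P36): P41 during P36 ✓
(P41, P37): P41 during P37 ✓
(P41, P39): P41 during P39 ✓
Count: 10.

10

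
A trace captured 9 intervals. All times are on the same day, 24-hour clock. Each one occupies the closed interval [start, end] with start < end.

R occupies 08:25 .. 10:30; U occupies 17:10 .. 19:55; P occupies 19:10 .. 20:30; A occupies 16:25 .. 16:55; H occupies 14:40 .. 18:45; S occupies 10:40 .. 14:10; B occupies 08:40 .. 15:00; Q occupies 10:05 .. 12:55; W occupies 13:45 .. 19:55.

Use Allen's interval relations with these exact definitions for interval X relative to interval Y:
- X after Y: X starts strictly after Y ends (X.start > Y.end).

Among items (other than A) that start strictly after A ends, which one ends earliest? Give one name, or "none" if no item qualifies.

U

Target A = [16:25, 16:55].
B [08:40, 15:00] → before → excluded.
H [14:40, 18:45] → contains → excluded.
P [19:10, 20:30] → after → candidate.
Q [10:05, 12:55] → before → excluded.
R [08:25, 10:30] → before → excluded.
S [10:40, 14:10] → before → excluded.
U [17:10, 19:55] → after → candidate.
W [13:45, 19:55] → contains → excluded.
Among candidates, earliest end is 19:55 → U.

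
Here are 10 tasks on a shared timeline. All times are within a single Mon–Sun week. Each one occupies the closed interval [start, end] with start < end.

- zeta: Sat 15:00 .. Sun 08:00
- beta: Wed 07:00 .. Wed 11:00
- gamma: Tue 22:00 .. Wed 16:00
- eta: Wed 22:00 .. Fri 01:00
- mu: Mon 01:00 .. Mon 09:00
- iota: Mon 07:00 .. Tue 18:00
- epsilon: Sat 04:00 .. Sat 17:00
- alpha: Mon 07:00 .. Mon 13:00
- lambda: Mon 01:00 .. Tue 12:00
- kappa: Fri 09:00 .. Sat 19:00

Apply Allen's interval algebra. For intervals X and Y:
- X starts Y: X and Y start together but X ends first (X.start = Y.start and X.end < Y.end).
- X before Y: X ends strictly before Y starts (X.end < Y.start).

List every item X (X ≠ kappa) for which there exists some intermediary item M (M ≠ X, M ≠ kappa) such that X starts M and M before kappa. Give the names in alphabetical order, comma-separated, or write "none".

alpha, mu

Target kappa = [Fri 09:00, Sat 19:00].
Intermediaries M with M before kappa: alpha, beta, eta, gamma, iota, lambda, mu.
Via alpha — items with X starts alpha: none.
Via beta — items with X starts beta: none.
Via eta — items with X starts eta: none.
Via gamma — items with X starts gamma: none.
Via iota — items with X starts iota: alpha.
Via lambda — items with X starts lambda: mu.
Via mu — items with X starts mu: none.
Union: alpha, mu.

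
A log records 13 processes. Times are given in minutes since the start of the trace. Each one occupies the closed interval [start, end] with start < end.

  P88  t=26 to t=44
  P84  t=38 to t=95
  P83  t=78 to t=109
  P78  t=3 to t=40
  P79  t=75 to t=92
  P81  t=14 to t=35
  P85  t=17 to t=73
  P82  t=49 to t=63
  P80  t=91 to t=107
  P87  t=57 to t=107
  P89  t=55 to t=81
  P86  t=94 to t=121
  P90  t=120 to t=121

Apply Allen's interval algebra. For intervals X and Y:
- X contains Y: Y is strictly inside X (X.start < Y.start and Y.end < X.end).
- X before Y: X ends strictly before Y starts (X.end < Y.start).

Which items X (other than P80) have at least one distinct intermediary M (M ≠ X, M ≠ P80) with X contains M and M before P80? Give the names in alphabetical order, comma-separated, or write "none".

P78, P84, P85

Target P80 = [t=91, t=107].
Intermediaries M with M before P80: P78, P81, P82, P85, P88, P89.
Via P78 — items with X contains P78: none.
Via P81 — items with X contains P81: P78.
Via P82 — items with X contains P82: P84, P85.
Via P85 — items with X contains P85: none.
Via P88 — items with X contains P88: P85.
Via P89 — items with X contains P89: P84.
Union: P78, P84, P85.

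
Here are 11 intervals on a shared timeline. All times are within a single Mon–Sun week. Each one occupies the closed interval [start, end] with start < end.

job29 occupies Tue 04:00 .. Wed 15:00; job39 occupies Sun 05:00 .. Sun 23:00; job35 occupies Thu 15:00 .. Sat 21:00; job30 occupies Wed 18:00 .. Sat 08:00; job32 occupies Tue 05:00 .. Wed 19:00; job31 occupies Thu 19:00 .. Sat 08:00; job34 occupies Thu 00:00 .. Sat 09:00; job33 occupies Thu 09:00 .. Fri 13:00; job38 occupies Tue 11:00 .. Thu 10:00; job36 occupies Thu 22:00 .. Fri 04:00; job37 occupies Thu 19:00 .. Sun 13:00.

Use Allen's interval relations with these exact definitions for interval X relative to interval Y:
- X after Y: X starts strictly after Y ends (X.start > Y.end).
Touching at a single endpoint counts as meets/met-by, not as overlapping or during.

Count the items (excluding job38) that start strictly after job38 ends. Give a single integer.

5

Target job38 = [Tue 11:00, Thu 10:00].
job29 [Tue 04:00, Wed 15:00] → overlaps → no.
job30 [Wed 18:00, Sat 08:00] → overlapped-by → no.
job31 [Thu 19:00, Sat 08:00] → after → counts.
job32 [Tue 05:00, Wed 19:00] → overlaps → no.
job33 [Thu 09:00, Fri 13:00] → overlapped-by → no.
job34 [Thu 00:00, Sat 09:00] → overlapped-by → no.
job35 [Thu 15:00, Sat 21:00] → after → counts.
job36 [Thu 22:00, Fri 04:00] → after → counts.
job37 [Thu 19:00, Sun 13:00] → after → counts.
job39 [Sun 05:00, Sun 23:00] → after → counts.
Total: 5.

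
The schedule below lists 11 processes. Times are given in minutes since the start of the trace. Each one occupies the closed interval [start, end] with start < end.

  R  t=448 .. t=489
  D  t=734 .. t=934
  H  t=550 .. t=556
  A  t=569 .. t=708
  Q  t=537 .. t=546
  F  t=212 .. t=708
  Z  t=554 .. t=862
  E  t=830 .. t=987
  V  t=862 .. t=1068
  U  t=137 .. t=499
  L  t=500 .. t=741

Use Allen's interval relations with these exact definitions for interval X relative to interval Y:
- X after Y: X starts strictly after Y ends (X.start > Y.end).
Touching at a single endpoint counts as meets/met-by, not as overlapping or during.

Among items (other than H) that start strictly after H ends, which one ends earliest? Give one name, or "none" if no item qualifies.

A

Target H = [t=550, t=556].
A [t=569, t=708] → after → candidate.
D [t=734, t=934] → after → candidate.
E [t=830, t=987] → after → candidate.
F [t=212, t=708] → contains → excluded.
L [t=500, t=741] → contains → excluded.
Q [t=537, t=546] → before → excluded.
R [t=448, t=489] → before → excluded.
U [t=137, t=499] → before → excluded.
V [t=862, t=1068] → after → candidate.
Z [t=554, t=862] → overlapped-by → excluded.
Among candidates, earliest end is t=708 → A.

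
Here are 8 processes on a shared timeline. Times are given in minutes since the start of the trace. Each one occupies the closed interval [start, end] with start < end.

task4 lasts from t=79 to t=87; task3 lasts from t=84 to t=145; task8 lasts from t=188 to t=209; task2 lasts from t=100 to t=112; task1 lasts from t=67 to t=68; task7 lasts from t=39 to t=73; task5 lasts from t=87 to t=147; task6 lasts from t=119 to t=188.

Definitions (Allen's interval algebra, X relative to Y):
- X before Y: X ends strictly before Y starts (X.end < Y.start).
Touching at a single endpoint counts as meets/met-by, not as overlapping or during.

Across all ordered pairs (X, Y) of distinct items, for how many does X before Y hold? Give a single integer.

19

Checking all 56 ordered pairs for relation 'before'; matching pairs in alphabetical order:
(task1, task2): task1 before task2 ✓
(task1, task3): task1 before task3 ✓
(task1, task4): task1 before task4 ✓
(task1, task5): task1 before task5 ✓
(task1, task6): task1 before task6 ✓
(task1, task8): task1 before task8 ✓
(task2, task6): task2 before task6 ✓
(task2, task8): task2 before task8 ✓
(task3, task8): task3 before task8 ✓
(task4, task2): task4 before task2 ✓
(task4, task6): task4 before task6 ✓
(task4, task8): task4 before task8 ✓
(task5, task8): task5 before task8 ✓
(task7, task2): task7 before task2 ✓
(task7, task3): task7 before task3 ✓
(task7, task4): task7 before task4 ✓
(task7, task5): task7 before task5 ✓
(task7, task6): task7 before task6 ✓
(task7, task8): task7 before task8 ✓
Count: 19.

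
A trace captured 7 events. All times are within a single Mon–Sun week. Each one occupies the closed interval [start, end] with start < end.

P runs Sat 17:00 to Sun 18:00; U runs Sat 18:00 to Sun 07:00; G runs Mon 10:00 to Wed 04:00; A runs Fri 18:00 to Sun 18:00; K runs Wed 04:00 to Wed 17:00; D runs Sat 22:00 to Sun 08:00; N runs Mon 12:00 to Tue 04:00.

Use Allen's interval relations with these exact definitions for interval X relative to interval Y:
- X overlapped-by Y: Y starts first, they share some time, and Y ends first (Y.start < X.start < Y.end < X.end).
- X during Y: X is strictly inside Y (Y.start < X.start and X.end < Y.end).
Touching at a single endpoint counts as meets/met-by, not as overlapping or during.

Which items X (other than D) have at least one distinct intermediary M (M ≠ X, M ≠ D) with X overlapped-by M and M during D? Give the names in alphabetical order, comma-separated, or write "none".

Target D = [Sat 22:00, Sun 08:00].
Intermediaries M with M during D: none.
Union: none.

none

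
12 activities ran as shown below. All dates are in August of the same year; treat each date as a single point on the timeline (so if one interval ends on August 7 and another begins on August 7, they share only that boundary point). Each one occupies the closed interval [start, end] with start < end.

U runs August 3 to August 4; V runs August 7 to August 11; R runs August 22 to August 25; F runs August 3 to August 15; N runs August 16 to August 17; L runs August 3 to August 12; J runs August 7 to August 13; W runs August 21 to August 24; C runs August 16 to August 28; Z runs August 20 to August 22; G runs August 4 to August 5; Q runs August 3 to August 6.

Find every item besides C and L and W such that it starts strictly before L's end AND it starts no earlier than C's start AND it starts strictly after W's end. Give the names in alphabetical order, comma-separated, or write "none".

none

Conditions: its start is strictly before L's end (X.start < August 12) AND its start is no earlier than C's start (X.start >= August 16) AND its start is strictly after W's end (X.start > August 24).
F: start August 3 < August 12? ✓; start August 3 >= August 16? ✗; start August 3 > August 24? ✗ → no.
G: start August 4 < August 12? ✓; start August 4 >= August 16? ✗; start August 4 > August 24? ✗ → no.
J: start August 7 < August 12? ✓; start August 7 >= August 16? ✗; start August 7 > August 24? ✗ → no.
N: start August 16 < August 12? ✗; start August 16 >= August 16? ✓; start August 16 > August 24? ✗ → no.
Q: start August 3 < August 12? ✓; start August 3 >= August 16? ✗; start August 3 > August 24? ✗ → no.
R: start August 22 < August 12? ✗; start August 22 >= August 16? ✓; start August 22 > August 24? ✗ → no.
U: start August 3 < August 12? ✓; start August 3 >= August 16? ✗; start August 3 > August 24? ✗ → no.
V: start August 7 < August 12? ✓; start August 7 >= August 16? ✗; start August 7 > August 24? ✗ → no.
Z: start August 20 < August 12? ✗; start August 20 >= August 16? ✓; start August 20 > August 24? ✗ → no.
Result: none.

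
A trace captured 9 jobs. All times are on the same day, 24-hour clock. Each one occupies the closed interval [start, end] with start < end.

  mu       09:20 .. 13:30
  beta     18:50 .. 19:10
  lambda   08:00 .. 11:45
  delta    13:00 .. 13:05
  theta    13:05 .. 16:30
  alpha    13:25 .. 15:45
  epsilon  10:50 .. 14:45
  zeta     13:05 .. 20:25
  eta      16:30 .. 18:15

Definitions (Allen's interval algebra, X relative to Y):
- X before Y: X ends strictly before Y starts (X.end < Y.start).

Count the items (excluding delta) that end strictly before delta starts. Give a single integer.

Target delta = [13:00, 13:05].
alpha [13:25, 15:45] → after → no.
beta [18:50, 19:10] → after → no.
epsilon [10:50, 14:45] → contains → no.
eta [16:30, 18:15] → after → no.
lambda [08:00, 11:45] → before → counts.
mu [09:20, 13:30] → contains → no.
theta [13:05, 16:30] → met-by → no.
zeta [13:05, 20:25] → met-by → no.
Total: 1.

1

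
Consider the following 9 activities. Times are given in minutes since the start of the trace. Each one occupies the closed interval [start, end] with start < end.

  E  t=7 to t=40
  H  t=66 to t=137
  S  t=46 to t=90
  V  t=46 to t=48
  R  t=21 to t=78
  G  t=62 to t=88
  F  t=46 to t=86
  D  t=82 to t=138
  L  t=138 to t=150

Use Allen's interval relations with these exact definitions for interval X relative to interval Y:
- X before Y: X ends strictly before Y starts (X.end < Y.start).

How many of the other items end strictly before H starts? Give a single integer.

2

Target H = [t=66, t=137].
D [t=82, t=138] → overlapped-by → no.
E [t=7, t=40] → before → counts.
F [t=46, t=86] → overlaps → no.
G [t=62, t=88] → overlaps → no.
L [t=138, t=150] → after → no.
R [t=21, t=78] → overlaps → no.
S [t=46, t=90] → overlaps → no.
V [t=46, t=48] → before → counts.
Total: 2.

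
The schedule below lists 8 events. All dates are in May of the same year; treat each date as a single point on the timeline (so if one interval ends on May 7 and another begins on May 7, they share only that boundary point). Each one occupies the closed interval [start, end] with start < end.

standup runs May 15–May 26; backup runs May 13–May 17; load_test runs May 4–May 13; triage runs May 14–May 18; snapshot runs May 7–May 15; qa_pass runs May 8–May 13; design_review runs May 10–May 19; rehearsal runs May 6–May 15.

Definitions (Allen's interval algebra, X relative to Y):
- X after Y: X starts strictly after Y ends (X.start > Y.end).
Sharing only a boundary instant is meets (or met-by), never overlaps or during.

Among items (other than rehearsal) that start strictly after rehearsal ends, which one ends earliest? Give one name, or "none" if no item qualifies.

none

Target rehearsal = [May 6, May 15].
backup [May 13, May 17] → overlapped-by → excluded.
design_review [May 10, May 19] → overlapped-by → excluded.
load_test [May 4, May 13] → overlaps → excluded.
qa_pass [May 8, May 13] → during → excluded.
snapshot [May 7, May 15] → finishes → excluded.
standup [May 15, May 26] → met-by → excluded.
triage [May 14, May 18] → overlapped-by → excluded.
No candidates → none.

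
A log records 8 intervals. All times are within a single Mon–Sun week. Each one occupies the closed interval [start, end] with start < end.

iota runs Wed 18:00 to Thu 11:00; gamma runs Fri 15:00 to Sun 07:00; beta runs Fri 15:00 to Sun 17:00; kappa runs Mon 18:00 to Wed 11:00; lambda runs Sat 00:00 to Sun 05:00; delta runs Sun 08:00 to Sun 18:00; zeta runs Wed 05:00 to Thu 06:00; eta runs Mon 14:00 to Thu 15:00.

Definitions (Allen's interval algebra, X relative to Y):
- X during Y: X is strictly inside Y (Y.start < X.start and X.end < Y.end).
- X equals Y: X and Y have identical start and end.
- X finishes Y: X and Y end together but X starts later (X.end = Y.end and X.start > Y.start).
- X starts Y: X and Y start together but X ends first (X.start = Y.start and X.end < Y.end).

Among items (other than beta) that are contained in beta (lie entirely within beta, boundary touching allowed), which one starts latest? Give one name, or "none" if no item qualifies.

lambda

Target beta = [Fri 15:00, Sun 17:00].
delta [Sun 08:00, Sun 18:00] → overlapped-by → excluded.
eta [Mon 14:00, Thu 15:00] → before → excluded.
gamma [Fri 15:00, Sun 07:00] → starts → candidate.
iota [Wed 18:00, Thu 11:00] → before → excluded.
kappa [Mon 18:00, Wed 11:00] → before → excluded.
lambda [Sat 00:00, Sun 05:00] → during → candidate.
zeta [Wed 05:00, Thu 06:00] → before → excluded.
Among candidates, latest start is Sat 00:00 → lambda.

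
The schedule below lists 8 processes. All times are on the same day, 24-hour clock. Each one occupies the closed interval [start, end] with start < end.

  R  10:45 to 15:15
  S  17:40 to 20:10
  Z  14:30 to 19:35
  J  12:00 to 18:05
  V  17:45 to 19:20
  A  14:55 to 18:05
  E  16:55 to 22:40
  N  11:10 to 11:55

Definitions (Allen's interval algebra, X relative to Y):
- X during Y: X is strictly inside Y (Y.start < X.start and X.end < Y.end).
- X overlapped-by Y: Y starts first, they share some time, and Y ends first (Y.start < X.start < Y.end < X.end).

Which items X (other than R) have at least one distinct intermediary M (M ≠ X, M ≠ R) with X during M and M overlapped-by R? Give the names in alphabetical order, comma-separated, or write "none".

A, V

Target R = [10:45, 15:15].
Intermediaries M with M overlapped-by R: A, J, Z.
Via A — items with X during A: none.
Via J — items with X during J: none.
Via Z — items with X during Z: A, V.
Union: A, V.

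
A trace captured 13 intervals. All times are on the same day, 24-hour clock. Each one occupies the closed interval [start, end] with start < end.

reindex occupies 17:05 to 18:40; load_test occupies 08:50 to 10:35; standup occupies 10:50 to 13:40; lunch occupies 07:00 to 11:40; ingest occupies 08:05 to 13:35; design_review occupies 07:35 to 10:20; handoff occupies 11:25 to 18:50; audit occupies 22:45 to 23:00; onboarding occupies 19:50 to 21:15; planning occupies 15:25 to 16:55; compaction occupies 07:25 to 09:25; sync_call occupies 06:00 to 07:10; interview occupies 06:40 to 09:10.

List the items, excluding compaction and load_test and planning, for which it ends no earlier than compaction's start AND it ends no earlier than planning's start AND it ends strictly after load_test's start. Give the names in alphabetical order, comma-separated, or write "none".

audit, handoff, onboarding, reindex

Conditions: its end is no earlier than compaction's start (X.end >= 07:25) AND its end is no earlier than planning's start (X.end >= 15:25) AND its end is strictly after load_test's start (X.end > 08:50).
audit: end 23:00 >= 07:25? ✓; end 23:00 >= 15:25? ✓; end 23:00 > 08:50? ✓ → yes.
design_review: end 10:20 >= 07:25? ✓; end 10:20 >= 15:25? ✗; end 10:20 > 08:50? ✓ → no.
handoff: end 18:50 >= 07:25? ✓; end 18:50 >= 15:25? ✓; end 18:50 > 08:50? ✓ → yes.
ingest: end 13:35 >= 07:25? ✓; end 13:35 >= 15:25? ✗; end 13:35 > 08:50? ✓ → no.
interview: end 09:10 >= 07:25? ✓; end 09:10 >= 15:25? ✗; end 09:10 > 08:50? ✓ → no.
lunch: end 11:40 >= 07:25? ✓; end 11:40 >= 15:25? ✗; end 11:40 > 08:50? ✓ → no.
onboarding: end 21:15 >= 07:25? ✓; end 21:15 >= 15:25? ✓; end 21:15 > 08:50? ✓ → yes.
reindex: end 18:40 >= 07:25? ✓; end 18:40 >= 15:25? ✓; end 18:40 > 08:50? ✓ → yes.
standup: end 13:40 >= 07:25? ✓; end 13:40 >= 15:25? ✗; end 13:40 > 08:50? ✓ → no.
sync_call: end 07:10 >= 07:25? ✗; end 07:10 >= 15:25? ✗; end 07:10 > 08:50? ✗ → no.
Result: audit, handoff, onboarding, reindex.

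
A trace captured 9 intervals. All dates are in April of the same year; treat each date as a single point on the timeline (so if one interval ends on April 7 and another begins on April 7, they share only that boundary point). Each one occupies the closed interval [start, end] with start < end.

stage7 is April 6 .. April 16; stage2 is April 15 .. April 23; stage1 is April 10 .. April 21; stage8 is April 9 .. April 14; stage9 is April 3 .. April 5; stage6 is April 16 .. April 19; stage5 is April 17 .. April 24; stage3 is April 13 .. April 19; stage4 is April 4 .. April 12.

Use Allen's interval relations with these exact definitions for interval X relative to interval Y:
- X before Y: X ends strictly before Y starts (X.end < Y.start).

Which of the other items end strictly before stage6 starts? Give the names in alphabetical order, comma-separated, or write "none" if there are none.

Target stage6 = [April 16, April 19].
stage1 [April 10, April 21] → contains → no.
stage2 [April 15, April 23] → contains → no.
stage3 [April 13, April 19] → finished-by → no.
stage4 [April 4, April 12] → before → yes.
stage5 [April 17, April 24] → overlapped-by → no.
stage7 [April 6, April 16] → meets → no.
stage8 [April 9, April 14] → before → yes.
stage9 [April 3, April 5] → before → yes.
Result: stage4, stage8, stage9.

stage4, stage8, stage9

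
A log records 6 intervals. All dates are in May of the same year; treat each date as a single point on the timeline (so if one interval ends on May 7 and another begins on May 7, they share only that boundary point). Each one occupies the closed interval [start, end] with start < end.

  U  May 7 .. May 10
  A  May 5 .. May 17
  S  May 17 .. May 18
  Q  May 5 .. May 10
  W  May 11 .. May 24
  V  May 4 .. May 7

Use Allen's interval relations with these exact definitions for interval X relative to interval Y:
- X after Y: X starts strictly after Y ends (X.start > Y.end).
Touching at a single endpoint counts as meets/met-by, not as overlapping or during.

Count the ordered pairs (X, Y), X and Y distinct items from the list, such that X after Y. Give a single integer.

Checking all 30 ordered pairs for relation 'after'; matching pairs in alphabetical order:
(S, Q): S after Q ✓
(S, U): S after U ✓
(S, V): S after V ✓
(W, Q): W after Q ✓
(W, U): W after U ✓
(W, V): W after V ✓
Count: 6.

6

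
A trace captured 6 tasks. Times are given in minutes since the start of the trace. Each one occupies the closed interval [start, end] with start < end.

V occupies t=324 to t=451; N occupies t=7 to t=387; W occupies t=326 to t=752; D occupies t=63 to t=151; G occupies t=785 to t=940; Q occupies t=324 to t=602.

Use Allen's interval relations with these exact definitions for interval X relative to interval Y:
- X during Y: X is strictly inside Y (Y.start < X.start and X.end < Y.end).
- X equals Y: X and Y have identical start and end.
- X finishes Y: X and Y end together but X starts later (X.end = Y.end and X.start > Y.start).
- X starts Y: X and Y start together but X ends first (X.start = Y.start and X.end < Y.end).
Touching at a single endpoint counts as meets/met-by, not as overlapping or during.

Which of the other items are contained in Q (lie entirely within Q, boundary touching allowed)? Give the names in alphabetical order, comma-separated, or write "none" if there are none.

Target Q = [t=324, t=602].
D [t=63, t=151] → before → no.
G [t=785, t=940] → after → no.
N [t=7, t=387] → overlaps → no.
V [t=324, t=451] → starts → yes.
W [t=326, t=752] → overlapped-by → no.
Result: V.

V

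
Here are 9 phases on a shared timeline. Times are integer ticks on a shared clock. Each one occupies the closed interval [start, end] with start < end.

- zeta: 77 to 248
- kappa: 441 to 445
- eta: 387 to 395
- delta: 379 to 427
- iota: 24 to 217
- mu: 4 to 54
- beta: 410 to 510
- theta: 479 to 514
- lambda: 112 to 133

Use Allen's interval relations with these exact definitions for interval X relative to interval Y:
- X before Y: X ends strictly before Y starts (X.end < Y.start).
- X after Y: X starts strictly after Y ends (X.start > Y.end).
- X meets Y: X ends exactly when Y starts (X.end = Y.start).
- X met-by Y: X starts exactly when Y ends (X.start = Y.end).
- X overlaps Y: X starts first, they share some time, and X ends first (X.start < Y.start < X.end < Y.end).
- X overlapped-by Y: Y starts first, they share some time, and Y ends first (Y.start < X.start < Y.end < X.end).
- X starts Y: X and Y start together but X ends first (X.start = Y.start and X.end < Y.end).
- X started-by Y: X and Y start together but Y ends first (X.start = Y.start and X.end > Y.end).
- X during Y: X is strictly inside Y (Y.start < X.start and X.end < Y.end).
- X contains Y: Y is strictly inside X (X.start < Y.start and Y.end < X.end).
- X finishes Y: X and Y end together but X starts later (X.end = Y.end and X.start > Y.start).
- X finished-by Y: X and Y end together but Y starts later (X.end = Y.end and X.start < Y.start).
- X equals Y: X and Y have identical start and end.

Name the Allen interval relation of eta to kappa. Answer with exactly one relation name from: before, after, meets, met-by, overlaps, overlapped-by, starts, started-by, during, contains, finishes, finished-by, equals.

eta = [387, 395]; kappa = [441, 445].
Compare endpoints: eta.start < kappa.start, eta.start < kappa.end, eta.end < kappa.start, eta.end < kappa.end.
That pattern is 'before'.

before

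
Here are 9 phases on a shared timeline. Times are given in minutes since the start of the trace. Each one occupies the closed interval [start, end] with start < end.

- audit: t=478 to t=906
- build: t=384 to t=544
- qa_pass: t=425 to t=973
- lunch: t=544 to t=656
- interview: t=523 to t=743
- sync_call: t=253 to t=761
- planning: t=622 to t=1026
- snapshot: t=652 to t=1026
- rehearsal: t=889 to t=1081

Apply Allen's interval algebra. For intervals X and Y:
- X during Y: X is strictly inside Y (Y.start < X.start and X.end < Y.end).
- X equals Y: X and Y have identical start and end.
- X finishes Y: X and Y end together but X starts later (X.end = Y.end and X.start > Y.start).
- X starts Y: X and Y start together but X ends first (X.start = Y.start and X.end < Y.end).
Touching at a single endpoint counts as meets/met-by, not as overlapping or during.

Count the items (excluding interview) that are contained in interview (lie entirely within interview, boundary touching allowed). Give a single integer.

1

Target interview = [t=523, t=743].
audit [t=478, t=906] → contains → no.
build [t=384, t=544] → overlaps → no.
lunch [t=544, t=656] → during → counts.
planning [t=622, t=1026] → overlapped-by → no.
qa_pass [t=425, t=973] → contains → no.
rehearsal [t=889, t=1081] → after → no.
snapshot [t=652, t=1026] → overlapped-by → no.
sync_call [t=253, t=761] → contains → no.
Total: 1.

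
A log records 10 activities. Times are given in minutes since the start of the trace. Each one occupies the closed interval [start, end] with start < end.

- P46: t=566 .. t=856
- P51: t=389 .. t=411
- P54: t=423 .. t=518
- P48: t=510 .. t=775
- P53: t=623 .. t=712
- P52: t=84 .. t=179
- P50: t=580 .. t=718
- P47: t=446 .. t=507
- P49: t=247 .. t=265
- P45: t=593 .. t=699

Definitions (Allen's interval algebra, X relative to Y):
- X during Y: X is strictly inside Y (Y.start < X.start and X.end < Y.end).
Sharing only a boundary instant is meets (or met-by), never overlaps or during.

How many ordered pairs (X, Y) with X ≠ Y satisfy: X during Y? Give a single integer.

9

Checking all 90 ordered pairs for relation 'during'; matching pairs in alphabetical order:
(P45, P46): P45 during P46 ✓
(P45, P48): P45 during P48 ✓
(P45, P50): P45 during P50 ✓
(P47, P54): P47 during P54 ✓
(P50, P46): P50 during P46 ✓
(P50, P48): P50 during P48 ✓
(P53, P46): P53 during P46 ✓
(P53, P48): P53 during P48 ✓
(P53, P50): P53 during P50 ✓
Count: 9.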